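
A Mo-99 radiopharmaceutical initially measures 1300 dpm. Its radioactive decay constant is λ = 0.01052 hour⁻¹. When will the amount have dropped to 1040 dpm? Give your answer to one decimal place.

t½ = ln 2 / λ = 0.69315 / 0.01052 ≈ 65.889 hours.
Fraction remaining = 1040/1300 ≈ 0.8.
n = log₂(1300/1040) = ln(1.25)/ln 2 ≈ 0.32193 half-lives.
t = n × t½ = 0.32193 × 65.889 ≈ 21.211 hours.

21.2 hours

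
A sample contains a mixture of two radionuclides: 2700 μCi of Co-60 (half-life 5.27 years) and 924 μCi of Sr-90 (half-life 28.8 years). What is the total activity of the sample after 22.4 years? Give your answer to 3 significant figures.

681 μCi

Co-60: 2700 × (1/2)^(22.4/5.27) = 2700 × (1/2)^4.2505 ≈ 141.85 μCi.
Sr-90: 924 × (1/2)^(22.4/28.8) = 924 × (1/2)^0.77778 ≈ 538.94 μCi.
Total = 141.85 + 538.94 ≈ 680.79 μCi.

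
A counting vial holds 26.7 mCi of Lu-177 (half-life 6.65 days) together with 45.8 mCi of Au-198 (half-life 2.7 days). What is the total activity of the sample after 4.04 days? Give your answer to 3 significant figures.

Lu-177: 26.7 × (1/2)^(4.04/6.65) = 26.7 × (1/2)^0.60752 ≈ 17.524 mCi.
Au-198: 45.8 × (1/2)^(4.04/2.7) = 45.8 × (1/2)^1.4963 ≈ 16.234 mCi.
Total = 17.524 + 16.234 ≈ 33.758 mCi.

33.8 mCi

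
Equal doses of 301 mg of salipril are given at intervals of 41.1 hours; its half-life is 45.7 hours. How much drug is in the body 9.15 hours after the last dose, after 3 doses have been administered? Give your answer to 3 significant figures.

478 mg

The 3 doses were given 91.35, 50.25, 9.15 hours ago.
Total = 301·(1/2)^(91.35/45.7) + 301·(1/2)^(50.25/45.7) + 301·(1/2)^(9.15/45.7)
      = 75.307 + 140.46 + 262 ≈ 477.77 mg.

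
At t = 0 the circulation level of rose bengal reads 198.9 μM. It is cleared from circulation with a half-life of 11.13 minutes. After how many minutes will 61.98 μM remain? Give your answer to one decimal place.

Fraction remaining = 61.98/198.9 ≈ 0.31161.
n = log₂(198.9/61.98) = ln(3.2091)/ln 2 ≈ 1.6822 half-lives.
t = n × t½ = 1.6822 × 11.13 ≈ 18.723 minutes.

18.7 minutes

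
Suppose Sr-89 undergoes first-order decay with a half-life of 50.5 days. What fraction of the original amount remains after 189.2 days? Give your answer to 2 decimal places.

0.07

n = 189.2/50.5 ≈ 3.7465 half-lives.
Fraction remaining = (1/2)^3.7465 ≈ 0.074504.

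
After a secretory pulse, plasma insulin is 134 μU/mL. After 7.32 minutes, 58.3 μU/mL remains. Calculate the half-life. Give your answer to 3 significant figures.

A/A₀ = 58.3/134 ≈ 0.43507.
n = log₂(2.2985) ≈ 1.2007 half-lives elapsed in 7.32 minutes.
t½ = 7.32/1.2007 ≈ 6.0966 minutes.

6.10 minutes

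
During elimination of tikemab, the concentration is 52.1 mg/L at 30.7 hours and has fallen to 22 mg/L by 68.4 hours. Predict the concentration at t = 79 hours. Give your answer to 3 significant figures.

Over Δt = 68.4 − 30.7 = 37.7 hours, the level fell by a factor of 52.1/22 ≈ 2.3682.
n = log₂(2.3682) ≈ 1.2438 half-lives, so t½ = 37.7/1.2438 ≈ 30.311 hours.
From t = 68.4 to t = 79: 22 × (1/2)^((79−68.4)/30.311) ≈ 17.264 mg/L.

17.3 mg/L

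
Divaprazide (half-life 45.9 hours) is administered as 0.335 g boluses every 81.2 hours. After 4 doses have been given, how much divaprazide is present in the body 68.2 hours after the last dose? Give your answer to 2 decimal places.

The 4 doses were given 311.8, 230.6, 149.4, 68.2 hours ago.
Total = 0.335·(1/2)^(311.8/45.9) + 0.335·(1/2)^(230.6/45.9) + 0.335·(1/2)^(149.4/45.9) + 0.335·(1/2)^(68.2/45.9)
      = 0.0030209 + 0.010296 + 0.035093 + 0.11961 ≈ 0.16802 g.

0.17 g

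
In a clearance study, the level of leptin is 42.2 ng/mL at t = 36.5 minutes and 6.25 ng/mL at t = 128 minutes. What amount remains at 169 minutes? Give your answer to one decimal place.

2.7 ng/mL

Over Δt = 128 − 36.5 = 91.5 minutes, the level fell by a factor of 42.2/6.25 ≈ 6.752.
n = log₂(6.752) ≈ 2.7553 half-lives, so t½ = 91.5/2.7553 ≈ 33.209 minutes.
From t = 128 to t = 169: 6.25 × (1/2)^((169−128)/33.209) ≈ 2.656 ng/mL.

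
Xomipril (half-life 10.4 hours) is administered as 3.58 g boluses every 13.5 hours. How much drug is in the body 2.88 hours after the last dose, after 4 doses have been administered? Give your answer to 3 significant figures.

The 4 doses were given 43.38, 29.88, 16.38, 2.88 hours ago.
Total = 3.58·(1/2)^(43.38/10.4) + 3.58·(1/2)^(29.88/10.4) + 3.58·(1/2)^(16.38/10.4) + 3.58·(1/2)^(2.88/10.4)
      = 0.19872 + 0.48865 + 1.2016 + 2.9548 ≈ 4.8437 g.

4.84 g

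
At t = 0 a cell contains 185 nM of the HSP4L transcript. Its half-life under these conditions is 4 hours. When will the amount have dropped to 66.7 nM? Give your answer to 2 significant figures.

Fraction remaining = 66.7/185 ≈ 0.36054.
n = log₂(185/66.7) = ln(2.7736)/ln 2 ≈ 1.4718 half-lives.
t = n × t½ = 1.4718 × 4 ≈ 5.8871 hours.

5.9 hours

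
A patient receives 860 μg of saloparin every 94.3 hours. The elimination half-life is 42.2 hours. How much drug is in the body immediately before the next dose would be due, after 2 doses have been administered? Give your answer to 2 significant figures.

220 μg

The 2 doses were given 188.6, 94.3 hours ago.
Total = 860·(1/2)^(188.6/42.2) + 860·(1/2)^(94.3/42.2)
      = 38.827 + 182.73 ≈ 221.56 μg.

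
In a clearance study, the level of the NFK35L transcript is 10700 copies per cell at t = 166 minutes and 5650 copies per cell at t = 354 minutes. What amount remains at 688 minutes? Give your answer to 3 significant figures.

1820 copies per cell

Over Δt = 354 − 166 = 188 minutes, the level fell by a factor of 10700/5650 ≈ 1.8938.
n = log₂(1.8938) ≈ 0.92129 half-lives, so t½ = 188/0.92129 ≈ 204.06 minutes.
From t = 354 to t = 688: 5650 × (1/2)^((688−354)/204.06) ≈ 1816.9 copies per cell.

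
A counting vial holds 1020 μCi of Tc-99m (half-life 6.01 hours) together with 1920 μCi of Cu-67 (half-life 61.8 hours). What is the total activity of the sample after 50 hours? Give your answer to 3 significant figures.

1100 μCi

Tc-99m: 1020 × (1/2)^(50/6.01) = 1020 × (1/2)^8.3195 ≈ 3.1929 μCi.
Cu-67: 1920 × (1/2)^(50/61.8) = 1920 × (1/2)^0.80906 ≈ 1095.8 μCi.
Total = 3.1929 + 1095.8 ≈ 1099 μCi.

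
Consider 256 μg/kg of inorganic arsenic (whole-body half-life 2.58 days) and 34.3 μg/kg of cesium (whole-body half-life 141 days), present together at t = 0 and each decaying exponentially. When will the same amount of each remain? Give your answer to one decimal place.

Set 256·(1/2)^(t/2.58) = 34.3·(1/2)^(t/141).
Taking log₂: log₂(256/34.3) = t·(1/2.58 − 1/141).
log₂(7.4636) = 2.8999; 1/2.58 − 1/141 = 0.3805.
t = 2.8999 / 0.3805 ≈ 7.6211 days.

7.6 days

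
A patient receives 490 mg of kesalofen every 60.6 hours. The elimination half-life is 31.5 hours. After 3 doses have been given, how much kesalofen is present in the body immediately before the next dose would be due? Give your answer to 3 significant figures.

172 mg

The 3 doses were given 181.8, 121.2, 60.6 hours ago.
Total = 490·(1/2)^(181.8/31.5) + 490·(1/2)^(121.2/31.5) + 490·(1/2)^(60.6/31.5)
      = 8.9706 + 34.037 + 129.14 ≈ 172.15 mg.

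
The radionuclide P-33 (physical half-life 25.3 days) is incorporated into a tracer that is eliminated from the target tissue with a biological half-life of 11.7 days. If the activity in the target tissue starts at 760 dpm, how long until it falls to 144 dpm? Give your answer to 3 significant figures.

1/t_eff = 1/t_phys + 1/t_biol = 1/25.3 + 1/11.7 = 0.125 per day.
t_eff = 25.3 × 11.7 / (25.3 + 11.7) ≈ 8.0003 days.
n = log₂(760/144) ≈ 2.3999; t = 2.3999 × 8.0003 ≈ 19.2 days.

19.2 days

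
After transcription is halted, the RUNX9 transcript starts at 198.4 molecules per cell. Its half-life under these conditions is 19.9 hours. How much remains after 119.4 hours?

Elapsed time is 6 half-lives (119.4/19.9).
Each half-life halves the amount: 198.4 × (1/2)^6 = 198.4/64 = 3.1 molecules per cell.

3.1 molecules per cell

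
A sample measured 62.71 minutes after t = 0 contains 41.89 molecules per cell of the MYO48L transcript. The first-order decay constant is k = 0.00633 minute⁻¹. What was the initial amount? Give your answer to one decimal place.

t½ = ln 2 / k = 0.69315 / 0.00633 ≈ 109.5 minutes.
Number of half-lives elapsed: n = 62.71/109.5 ≈ 0.57268.
A₀ = A × 2^n = 41.89 × 2^0.57268 = 41.89 × 1.4873 ≈ 62.302 molecules per cell.

62.3 molecules per cell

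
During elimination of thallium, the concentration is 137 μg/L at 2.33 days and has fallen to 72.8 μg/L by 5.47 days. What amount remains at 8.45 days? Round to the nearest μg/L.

Over Δt = 5.47 − 2.33 = 3.14 days, the level fell by a factor of 137/72.8 ≈ 1.8819.
n = log₂(1.8819) ≈ 0.91217 half-lives, so t½ = 3.14/0.91217 ≈ 3.4424 days.
From t = 5.47 to t = 8.45: 72.8 × (1/2)^((8.45−5.47)/3.4424) ≈ 39.952 μg/L.

40 μg/L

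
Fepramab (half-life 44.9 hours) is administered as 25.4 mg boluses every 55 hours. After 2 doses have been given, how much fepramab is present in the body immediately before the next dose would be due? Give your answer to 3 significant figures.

The 2 doses were given 110, 55 hours ago.
Total = 25.4·(1/2)^(110/44.9) + 25.4·(1/2)^(55/44.9)
      = 4.6488 + 10.866 ≈ 15.515 mg.

15.5 mg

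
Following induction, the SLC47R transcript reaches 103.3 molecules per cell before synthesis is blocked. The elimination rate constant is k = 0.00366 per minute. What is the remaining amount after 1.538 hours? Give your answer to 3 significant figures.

t½ = ln 2 / k = 0.69315 / 0.00366 ≈ 189.38 minutes.
Convert the elapsed time: 1.538 hours = 92.28 minutes.
Number of half-lives: n = 92.28/189.38 ≈ 0.48726.
Remaining = 103.3 × (1/2)^0.48726 = 103.3 × 0.71338 ≈ 73.692 molecules per cell.

73.7 molecules per cell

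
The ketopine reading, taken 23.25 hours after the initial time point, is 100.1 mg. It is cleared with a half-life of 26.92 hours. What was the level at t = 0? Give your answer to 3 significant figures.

182 mg

Number of half-lives elapsed: n = 23.25/26.92 ≈ 0.86367.
A₀ = A × 2^n = 100.1 × 2^0.86367 = 100.1 × 1.8197 ≈ 182.15 mg.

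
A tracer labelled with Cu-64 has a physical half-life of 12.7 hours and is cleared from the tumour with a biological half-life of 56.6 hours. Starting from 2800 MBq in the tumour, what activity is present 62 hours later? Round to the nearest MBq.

44 MBq

1/t_eff = 1/t_phys + 1/t_biol = 1/12.7 + 1/56.6 = 0.096408 per hour.
t_eff = 12.7 × 56.6 / (12.7 + 56.6) ≈ 10.373 hours.
Remaining = 2800 × (1/2)^(62/10.373) = 2800 × (1/2)^5.9773 ≈ 44.444 MBq.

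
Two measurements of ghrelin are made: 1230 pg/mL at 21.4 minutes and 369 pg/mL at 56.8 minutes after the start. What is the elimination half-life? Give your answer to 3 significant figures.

20.4 minutes

Over Δt = 56.8 − 21.4 = 35.4 minutes, the level fell by a factor of 1230/369 ≈ 3.3333.
n = log₂(3.3333) ≈ 1.737 half-lives, so t½ = 35.4/1.737 ≈ 20.38 minutes.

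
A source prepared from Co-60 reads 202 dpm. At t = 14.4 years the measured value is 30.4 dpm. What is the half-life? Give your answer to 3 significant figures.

A/A₀ = 30.4/202 ≈ 0.1505.
n = log₂(6.6447) ≈ 2.7322 half-lives elapsed in 14.4 years.
t½ = 14.4/2.7322 ≈ 5.2705 years.

5.27 years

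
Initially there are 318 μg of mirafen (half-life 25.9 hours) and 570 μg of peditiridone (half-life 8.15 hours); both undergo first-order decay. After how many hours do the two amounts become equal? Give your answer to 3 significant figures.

10.0 hours

Set 318·(1/2)^(t/25.9) = 570·(1/2)^(t/8.15).
Taking log₂: log₂(318/570) = t·(1/25.9 − 1/8.15).
log₂(0.55789) = -0.84194; 1/25.9 − 1/8.15 = -0.084089.
t = -0.84194 / -0.084089 ≈ 10.012 hours.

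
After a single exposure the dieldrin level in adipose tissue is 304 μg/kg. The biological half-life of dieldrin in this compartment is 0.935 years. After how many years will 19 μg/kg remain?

3.74 years

19/304 = 1/16, so 4 half-lives have elapsed.
t = 4 × 0.935 = 3.74 years.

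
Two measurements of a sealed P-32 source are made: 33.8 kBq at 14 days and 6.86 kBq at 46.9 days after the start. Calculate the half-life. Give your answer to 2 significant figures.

14 days

Over Δt = 46.9 − 14 = 32.9 days, the level fell by a factor of 33.8/6.86 ≈ 4.9271.
n = log₂(4.9271) ≈ 2.3007 half-lives, so t½ = 32.9/2.3007 ≈ 14.3 days.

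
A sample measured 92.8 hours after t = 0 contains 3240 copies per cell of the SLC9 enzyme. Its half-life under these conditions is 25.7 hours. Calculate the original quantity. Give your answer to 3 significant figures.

Number of half-lives elapsed: n = 92.8/25.7 ≈ 3.6109.
A₀ = A × 2^n = 3240 × 2^3.6109 = 3240 × 12.218 ≈ 39585 copies per cell.

39600 copies per cell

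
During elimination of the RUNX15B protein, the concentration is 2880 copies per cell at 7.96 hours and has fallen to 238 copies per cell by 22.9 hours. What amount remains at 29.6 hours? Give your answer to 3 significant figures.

77.8 copies per cell

Over Δt = 22.9 − 7.96 = 14.94 hours, the level fell by a factor of 2880/238 ≈ 12.101.
n = log₂(12.101) ≈ 3.597 half-lives, so t½ = 14.94/3.597 ≈ 4.1534 hours.
From t = 22.9 to t = 29.6: 238 × (1/2)^((29.6−22.9)/4.1534) ≈ 77.8 copies per cell.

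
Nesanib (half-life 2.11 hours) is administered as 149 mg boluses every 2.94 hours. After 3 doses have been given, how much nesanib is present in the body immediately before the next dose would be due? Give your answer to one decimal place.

The 3 doses were given 8.82, 5.88, 2.94 hours ago.
Total = 149·(1/2)^(8.82/2.11) + 149·(1/2)^(5.88/2.11) + 149·(1/2)^(2.94/2.11)
      = 8.2196 + 21.592 + 56.721 ≈ 86.533 mg.

86.5 mg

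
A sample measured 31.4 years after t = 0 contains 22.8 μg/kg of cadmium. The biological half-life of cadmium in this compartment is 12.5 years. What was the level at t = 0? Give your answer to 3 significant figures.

130 μg/kg

Number of half-lives elapsed: n = 31.4/12.5 ≈ 2.512.
A₀ = A × 2^n = 22.8 × 2^2.512 = 22.8 × 5.7041 ≈ 130.05 μg/kg.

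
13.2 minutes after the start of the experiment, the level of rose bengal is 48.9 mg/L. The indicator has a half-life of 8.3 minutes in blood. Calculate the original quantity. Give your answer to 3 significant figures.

Number of half-lives elapsed: n = 13.2/8.3 ≈ 1.5904.
A₀ = A × 2^n = 48.9 × 2^1.5904 = 48.9 × 3.0112 ≈ 147.25 mg/L.

147 mg/L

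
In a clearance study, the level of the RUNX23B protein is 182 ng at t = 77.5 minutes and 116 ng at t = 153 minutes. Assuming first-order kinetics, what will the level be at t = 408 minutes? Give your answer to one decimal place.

25.3 ng

Over Δt = 153 − 77.5 = 75.5 minutes, the level fell by a factor of 182/116 ≈ 1.569.
n = log₂(1.569) ≈ 0.64981 half-lives, so t½ = 75.5/0.64981 ≈ 116.19 minutes.
From t = 153 to t = 408: 116 × (1/2)^((408−153)/116.19) ≈ 25.338 ng.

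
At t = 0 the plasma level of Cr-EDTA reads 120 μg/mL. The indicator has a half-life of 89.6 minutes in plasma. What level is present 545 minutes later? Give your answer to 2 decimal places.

Number of half-lives: n = 545/89.6 ≈ 6.0826.
Remaining = 120 × (1/2)^6.0826 = 120 × 0.014756 ≈ 1.7707 μg/mL.

1.77 μg/mL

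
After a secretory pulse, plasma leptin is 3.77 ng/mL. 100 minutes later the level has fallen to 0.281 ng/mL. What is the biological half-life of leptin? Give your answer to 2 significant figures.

27 minutes

A/A₀ = 0.281/3.77 ≈ 0.074536.
n = log₂(13.416) ≈ 3.7459 half-lives elapsed in 100 minutes.
t½ = 100/3.7459 ≈ 26.696 minutes.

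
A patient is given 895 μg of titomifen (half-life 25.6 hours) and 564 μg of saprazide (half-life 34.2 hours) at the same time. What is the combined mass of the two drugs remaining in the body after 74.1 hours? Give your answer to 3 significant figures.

246 μg

titomifen: 895 × (1/2)^(74.1/25.6) = 895 × (1/2)^2.8945 ≈ 120.36 μg.
saprazide: 564 × (1/2)^(74.1/34.2) = 564 × (1/2)^2.1667 ≈ 125.62 μg.
Total = 120.36 + 125.62 ≈ 245.98 μg.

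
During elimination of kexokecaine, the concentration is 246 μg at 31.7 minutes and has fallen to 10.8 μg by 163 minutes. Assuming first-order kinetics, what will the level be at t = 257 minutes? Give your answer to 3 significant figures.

Over Δt = 163 − 31.7 = 131.3 minutes, the level fell by a factor of 246/10.8 ≈ 22.778.
n = log₂(22.778) ≈ 4.5096 half-lives, so t½ = 131.3/4.5096 ≈ 29.116 minutes.
From t = 163 to t = 257: 10.8 × (1/2)^((257−163)/29.116) ≈ 1.1523 μg.

1.15 μg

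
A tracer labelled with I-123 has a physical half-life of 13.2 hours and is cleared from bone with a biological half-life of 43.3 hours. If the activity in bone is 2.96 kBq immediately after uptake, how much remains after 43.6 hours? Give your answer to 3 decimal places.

0.149 kBq

1/t_eff = 1/t_phys + 1/t_biol = 1/13.2 + 1/43.3 = 0.098852 per hour.
t_eff = 13.2 × 43.3 / (13.2 + 43.3) ≈ 10.116 hours.
Remaining = 2.96 × (1/2)^(43.6/10.116) = 2.96 × (1/2)^4.31 ≈ 0.14923 kBq.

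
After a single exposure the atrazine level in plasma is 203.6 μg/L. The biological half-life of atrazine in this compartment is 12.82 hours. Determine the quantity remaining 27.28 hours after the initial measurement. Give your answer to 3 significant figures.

Number of half-lives: n = 27.28/12.82 ≈ 2.1279.
Remaining = 203.6 × (1/2)^2.1279 = 203.6 × 0.22879 ≈ 46.581 μg/L.

46.6 μg/L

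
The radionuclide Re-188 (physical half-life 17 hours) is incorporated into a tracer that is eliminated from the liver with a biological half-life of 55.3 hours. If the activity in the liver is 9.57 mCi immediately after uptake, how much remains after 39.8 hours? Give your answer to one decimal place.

1.1 mCi

1/t_eff = 1/t_phys + 1/t_biol = 1/17 + 1/55.3 = 0.076907 per hour.
t_eff = 17 × 55.3 / (17 + 55.3) ≈ 13.003 hours.
Remaining = 9.57 × (1/2)^(39.8/13.003) = 9.57 × (1/2)^3.0609 ≈ 1.1468 mCi.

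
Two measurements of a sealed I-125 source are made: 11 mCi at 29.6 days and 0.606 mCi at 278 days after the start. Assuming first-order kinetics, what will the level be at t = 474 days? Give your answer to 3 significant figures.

0.0615 mCi

Over Δt = 278 − 29.6 = 248.4 days, the level fell by a factor of 11/0.606 ≈ 18.152.
n = log₂(18.152) ≈ 4.182 half-lives, so t½ = 248.4/4.182 ≈ 59.397 days.
From t = 278 to t = 474: 0.606 × (1/2)^((474−278)/59.397) ≈ 0.061535 mCi.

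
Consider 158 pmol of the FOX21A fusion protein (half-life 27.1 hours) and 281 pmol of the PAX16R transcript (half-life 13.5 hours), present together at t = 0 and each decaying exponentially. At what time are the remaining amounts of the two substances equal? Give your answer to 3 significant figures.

22.3 hours

Set 158·(1/2)^(t/27.1) = 281·(1/2)^(t/13.5).
Taking log₂: log₂(158/281) = t·(1/27.1 − 1/13.5).
log₂(0.56228) = -0.83065; 1/27.1 − 1/13.5 = -0.037174.
t = -0.83065 / -0.037174 ≈ 22.345 hours.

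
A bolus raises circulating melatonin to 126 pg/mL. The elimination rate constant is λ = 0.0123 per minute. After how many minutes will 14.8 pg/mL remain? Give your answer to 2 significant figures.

170 minutes

t½ = ln 2 / λ = 0.69315 / 0.0123 ≈ 56.353 minutes.
Fraction remaining = 14.8/126 ≈ 0.11746.
n = log₂(126/14.8) = ln(8.5135)/ln 2 ≈ 3.0898 half-lives.
t = n × t½ = 3.0898 × 56.353 ≈ 174.12 minutes.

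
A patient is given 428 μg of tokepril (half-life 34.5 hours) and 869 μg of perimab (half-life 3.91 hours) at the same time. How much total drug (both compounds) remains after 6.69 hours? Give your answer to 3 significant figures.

640 μg

tokepril: 428 × (1/2)^(6.69/34.5) = 428 × (1/2)^0.19391 ≈ 374.17 μg.
perimab: 869 × (1/2)^(6.69/3.91) = 869 × (1/2)^1.711 ≈ 265.44 μg.
Total = 374.17 + 265.44 ≈ 639.61 μg.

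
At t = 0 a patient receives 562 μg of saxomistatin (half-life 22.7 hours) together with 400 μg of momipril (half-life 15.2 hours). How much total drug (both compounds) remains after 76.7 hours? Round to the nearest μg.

saxomistatin: 562 × (1/2)^(76.7/22.7) = 562 × (1/2)^3.3789 ≈ 54.026 μg.
momipril: 400 × (1/2)^(76.7/15.2) = 400 × (1/2)^5.0461 ≈ 12.107 μg.
Total = 54.026 + 12.107 ≈ 66.133 μg.

66 μg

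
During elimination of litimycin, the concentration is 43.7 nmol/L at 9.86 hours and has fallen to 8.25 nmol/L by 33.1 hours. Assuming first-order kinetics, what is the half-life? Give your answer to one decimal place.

Over Δt = 33.1 − 9.86 = 23.24 hours, the level fell by a factor of 43.7/8.25 ≈ 5.297.
n = log₂(5.297) ≈ 2.4052 half-lives, so t½ = 23.24/2.4052 ≈ 9.6625 hours.

9.7 hours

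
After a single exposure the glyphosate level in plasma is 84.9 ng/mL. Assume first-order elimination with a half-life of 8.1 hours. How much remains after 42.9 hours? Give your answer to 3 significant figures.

2.16 ng/mL

Number of half-lives: n = 42.9/8.1 ≈ 5.2963.
Remaining = 84.9 × (1/2)^5.2963 = 84.9 × 0.025448 ≈ 2.1605 ng/mL.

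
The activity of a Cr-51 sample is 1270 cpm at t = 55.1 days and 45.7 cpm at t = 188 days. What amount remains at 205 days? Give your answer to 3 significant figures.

Over Δt = 188 − 55.1 = 132.9 days, the level fell by a factor of 1270/45.7 ≈ 27.79.
n = log₂(27.79) ≈ 4.7965 half-lives, so t½ = 132.9/4.7965 ≈ 27.708 days.
From t = 188 to t = 205: 45.7 × (1/2)^((205−188)/27.708) ≈ 29.869 cpm.

29.9 cpm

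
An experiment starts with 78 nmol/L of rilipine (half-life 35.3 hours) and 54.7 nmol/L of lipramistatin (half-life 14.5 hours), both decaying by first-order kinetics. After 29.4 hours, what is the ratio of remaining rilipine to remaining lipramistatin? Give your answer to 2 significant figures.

3.3

rilipine: 78 × (1/2)^(29.4/35.3) = 78 × (1/2)^0.83286 ≈ 43.79 nmol/L.
lipramistatin: 54.7 × (1/2)^(29.4/14.5) = 54.7 × (1/2)^2.0276 ≈ 13.416 nmol/L.
Ratio ≈ 43.79 / 13.416 ≈ 3.264.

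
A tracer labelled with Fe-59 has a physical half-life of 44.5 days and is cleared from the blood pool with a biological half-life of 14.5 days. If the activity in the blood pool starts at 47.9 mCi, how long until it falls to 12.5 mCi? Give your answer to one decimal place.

21.2 days

1/t_eff = 1/t_phys + 1/t_biol = 1/44.5 + 1/14.5 = 0.091437 per day.
t_eff = 44.5 × 14.5 / (44.5 + 14.5) ≈ 10.936 days.
n = log₂(47.9/12.5) ≈ 1.9381; t = 1.9381 × 10.936 ≈ 21.196 days.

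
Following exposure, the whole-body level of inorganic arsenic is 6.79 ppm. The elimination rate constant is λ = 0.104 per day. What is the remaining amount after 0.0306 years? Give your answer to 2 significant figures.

t½ = ln 2 / λ = 0.69315 / 0.104 ≈ 6.6649 days.
Convert the elapsed time: 0.0306 years = 11.169 days.
Number of half-lives: n = 11.169/6.6649 ≈ 1.6758.
Remaining = 6.79 × (1/2)^1.6758 = 6.79 × 0.31299 ≈ 2.1252 ppm.

2.1 ppm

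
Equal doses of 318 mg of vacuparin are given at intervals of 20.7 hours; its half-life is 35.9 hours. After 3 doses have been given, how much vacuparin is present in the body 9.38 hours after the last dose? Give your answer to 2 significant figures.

560 mg

The 3 doses were given 50.78, 30.08, 9.38 hours ago.
Total = 318·(1/2)^(50.78/35.9) + 318·(1/2)^(30.08/35.9) + 318·(1/2)^(9.38/35.9)
      = 119.3 + 177.91 + 265.32 ≈ 562.53 mg.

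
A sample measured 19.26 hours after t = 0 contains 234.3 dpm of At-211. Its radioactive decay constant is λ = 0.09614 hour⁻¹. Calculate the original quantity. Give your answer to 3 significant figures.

t½ = ln 2 / λ = 0.69315 / 0.09614 ≈ 7.2098 hours.
Number of half-lives elapsed: n = 19.26/7.2098 ≈ 2.6714.
A₀ = A × 2^n = 234.3 × 2^2.6714 = 234.3 × 6.3704 ≈ 1492.6 dpm.

1490 dpm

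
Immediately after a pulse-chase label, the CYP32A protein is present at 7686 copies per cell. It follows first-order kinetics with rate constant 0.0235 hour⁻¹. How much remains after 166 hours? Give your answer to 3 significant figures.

155 copies per cell

t½ = ln 2 / λ = 0.69315 / 0.0235 ≈ 29.496 hours.
Number of half-lives: n = 166/29.496 ≈ 5.628.
Remaining = 7686 × (1/2)^5.628 = 7686 × 0.020222 ≈ 155.42 copies per cell.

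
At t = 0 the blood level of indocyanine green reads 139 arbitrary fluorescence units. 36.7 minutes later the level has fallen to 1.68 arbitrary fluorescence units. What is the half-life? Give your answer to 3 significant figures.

5.76 minutes

A/A₀ = 1.68/139 ≈ 0.012086.
n = log₂(82.738) ≈ 6.3705 half-lives elapsed in 36.7 minutes.
t½ = 36.7/6.3705 ≈ 5.7609 minutes.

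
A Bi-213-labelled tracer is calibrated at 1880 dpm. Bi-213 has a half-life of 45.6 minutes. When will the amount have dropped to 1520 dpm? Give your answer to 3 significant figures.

Fraction remaining = 1520/1880 ≈ 0.80851.
n = log₂(1880/1520) = ln(1.2368)/ln 2 ≈ 0.30666 half-lives.
t = n × t½ = 0.30666 × 45.6 ≈ 13.984 minutes.

14.0 minutes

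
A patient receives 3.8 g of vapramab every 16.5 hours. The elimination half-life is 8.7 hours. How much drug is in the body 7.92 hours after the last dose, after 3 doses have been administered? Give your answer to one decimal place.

The 3 doses were given 40.92, 24.42, 7.92 hours ago.
Total = 3.8·(1/2)^(40.92/8.7) + 3.8·(1/2)^(24.42/8.7) + 3.8·(1/2)^(7.92/8.7)
      = 0.14585 + 0.54303 + 2.0218 ≈ 2.7107 g.

2.7 g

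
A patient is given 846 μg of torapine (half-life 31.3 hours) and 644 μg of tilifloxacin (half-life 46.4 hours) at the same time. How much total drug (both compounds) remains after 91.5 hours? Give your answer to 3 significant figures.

torapine: 846 × (1/2)^(91.5/31.3) = 846 × (1/2)^2.9233 ≈ 111.52 μg.
tilifloxacin: 644 × (1/2)^(91.5/46.4) = 644 × (1/2)^1.972 ≈ 164.16 μg.
Total = 111.52 + 164.16 ≈ 275.68 μg.

276 μg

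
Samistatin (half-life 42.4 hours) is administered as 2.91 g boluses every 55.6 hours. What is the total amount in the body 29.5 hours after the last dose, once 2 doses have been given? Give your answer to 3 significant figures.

2.52 g

The 2 doses were given 85.1, 29.5 hours ago.
Total = 2.91·(1/2)^(85.1/42.4) + 2.91·(1/2)^(29.5/42.4)
      = 0.72394 + 1.7966 ≈ 2.5205 g.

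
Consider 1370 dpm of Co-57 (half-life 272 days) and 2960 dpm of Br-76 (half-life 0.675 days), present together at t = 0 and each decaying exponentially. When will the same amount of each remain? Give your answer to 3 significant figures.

Set 1370·(1/2)^(t/272) = 2960·(1/2)^(t/0.675).
Taking log₂: log₂(1370/2960) = t·(1/272 − 1/0.675).
log₂(0.46284) = -1.1114; 1/272 − 1/0.675 = -1.4778.
t = -1.1114 / -1.4778 ≈ 0.75208 days.

0.752 days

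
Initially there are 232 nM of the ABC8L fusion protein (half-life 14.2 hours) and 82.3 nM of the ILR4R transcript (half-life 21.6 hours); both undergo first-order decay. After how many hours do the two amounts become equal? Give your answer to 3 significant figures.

62.0 hours

Set 232·(1/2)^(t/14.2) = 82.3·(1/2)^(t/21.6).
Taking log₂: log₂(232/82.3) = t·(1/14.2 − 1/21.6).
log₂(2.819) = 1.4952; 1/14.2 − 1/21.6 = 0.024126.
t = 1.4952 / 0.024126 ≈ 61.972 hours.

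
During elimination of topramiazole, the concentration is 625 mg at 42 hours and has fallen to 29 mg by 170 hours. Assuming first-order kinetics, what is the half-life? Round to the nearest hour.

Over Δt = 170 − 42 = 128 hours, the level fell by a factor of 625/29 ≈ 21.552.
n = log₂(21.552) ≈ 4.4297 half-lives, so t½ = 128/4.4297 ≈ 28.896 hours.

29 hours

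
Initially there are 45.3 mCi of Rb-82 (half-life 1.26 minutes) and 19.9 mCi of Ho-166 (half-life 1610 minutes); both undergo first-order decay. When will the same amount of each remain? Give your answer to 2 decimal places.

1.50 minutes

Set 45.3·(1/2)^(t/1.26) = 19.9·(1/2)^(t/1610).
Taking log₂: log₂(45.3/19.9) = t·(1/1.26 − 1/1610).
log₂(2.2764) = 1.1867; 1/1.26 − 1/1610 = 0.79303.
t = 1.1867 / 0.79303 ≈ 1.4965 minutes.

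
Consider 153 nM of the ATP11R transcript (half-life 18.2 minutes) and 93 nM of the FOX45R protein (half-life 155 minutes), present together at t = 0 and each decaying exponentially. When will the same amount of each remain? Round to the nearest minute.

Set 153·(1/2)^(t/18.2) = 93·(1/2)^(t/155).
Taking log₂: log₂(153/93) = t·(1/18.2 − 1/155).
log₂(1.6452) = 0.71823; 1/18.2 − 1/155 = 0.048493.
t = 0.71823 / 0.048493 ≈ 14.811 minutes.

15 minutes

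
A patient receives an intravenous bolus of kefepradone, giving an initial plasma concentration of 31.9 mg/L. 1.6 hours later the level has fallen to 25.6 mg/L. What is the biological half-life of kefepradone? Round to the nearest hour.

5 hours

A/A₀ = 25.6/31.9 ≈ 0.80251.
n = log₂(1.2461) ≈ 0.31741 half-lives elapsed in 1.6 hours.
t½ = 1.6/0.31741 ≈ 5.0408 hours.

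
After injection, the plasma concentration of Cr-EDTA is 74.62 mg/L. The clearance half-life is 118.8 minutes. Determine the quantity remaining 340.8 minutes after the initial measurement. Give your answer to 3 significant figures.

Number of half-lives: n = 340.8/118.8 ≈ 2.8687.
Remaining = 74.62 × (1/2)^2.8687 = 74.62 × 0.13691 ≈ 10.216 mg/L.

10.2 mg/L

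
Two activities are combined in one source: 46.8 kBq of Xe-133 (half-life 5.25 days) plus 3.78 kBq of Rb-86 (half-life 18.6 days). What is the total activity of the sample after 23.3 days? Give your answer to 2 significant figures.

Xe-133: 46.8 × (1/2)^(23.3/5.25) = 46.8 × (1/2)^4.4381 ≈ 2.159 kBq.
Rb-86: 3.78 × (1/2)^(23.3/18.6) = 3.78 × (1/2)^1.2527 ≈ 1.5863 kBq.
Total = 2.159 + 1.5863 ≈ 3.7453 kBq.

3.7 kBq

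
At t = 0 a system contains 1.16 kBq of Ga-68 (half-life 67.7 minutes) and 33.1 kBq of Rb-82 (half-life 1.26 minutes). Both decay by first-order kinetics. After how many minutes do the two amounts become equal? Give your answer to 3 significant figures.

Set 1.16·(1/2)^(t/67.7) = 33.1·(1/2)^(t/1.26).
Taking log₂: log₂(1.16/33.1) = t·(1/67.7 − 1/1.26).
log₂(0.035045) = -4.8346; 1/67.7 − 1/1.26 = -0.77888.
t = -4.8346 / -0.77888 ≈ 6.2072 minutes.

6.21 minutes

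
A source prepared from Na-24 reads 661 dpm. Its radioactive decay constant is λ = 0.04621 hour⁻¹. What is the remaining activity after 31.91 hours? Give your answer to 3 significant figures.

t½ = ln 2 / λ = 0.69315 / 0.04621 ≈ 15 hours.
Number of half-lives: n = 31.91/15 ≈ 2.1273.
Remaining = 661 × (1/2)^2.1273 = 661 × 0.22888 ≈ 151.29 dpm.

151 dpm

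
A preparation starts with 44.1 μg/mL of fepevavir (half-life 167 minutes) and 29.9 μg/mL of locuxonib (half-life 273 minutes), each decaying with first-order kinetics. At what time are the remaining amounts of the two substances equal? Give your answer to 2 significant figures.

Set 44.1·(1/2)^(t/167) = 29.9·(1/2)^(t/273).
Taking log₂: log₂(44.1/29.9) = t·(1/167 − 1/273).
log₂(1.4749) = 0.56063; 1/167 − 1/273 = 0.002325.
t = 0.56063 / 0.002325 ≈ 241.13 minutes.

240 minutes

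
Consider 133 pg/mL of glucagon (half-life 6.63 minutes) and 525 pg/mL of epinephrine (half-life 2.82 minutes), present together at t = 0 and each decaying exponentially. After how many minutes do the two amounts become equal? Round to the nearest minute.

10 minutes

Set 133·(1/2)^(t/6.63) = 525·(1/2)^(t/2.82).
Taking log₂: log₂(133/525) = t·(1/6.63 − 1/2.82).
log₂(0.25333) = -1.9809; 1/6.63 − 1/2.82 = -0.20378.
t = -1.9809 / -0.20378 ≈ 9.7207 minutes.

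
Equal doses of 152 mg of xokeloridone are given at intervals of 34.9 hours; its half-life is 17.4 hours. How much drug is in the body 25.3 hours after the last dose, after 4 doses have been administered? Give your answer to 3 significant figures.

73.6 mg

The 4 doses were given 130, 95.1, 60.2, 25.3 hours ago.
Total = 152·(1/2)^(130/17.4) + 152·(1/2)^(95.1/17.4) + 152·(1/2)^(60.2/17.4) + 152·(1/2)^(25.3/17.4)
      = 0.85658 + 3.44 + 13.815 + 55.48 ≈ 73.592 mg.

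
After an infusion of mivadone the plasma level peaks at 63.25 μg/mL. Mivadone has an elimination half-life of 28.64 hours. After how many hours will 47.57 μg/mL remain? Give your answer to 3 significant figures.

11.8 hours

Fraction remaining = 47.57/63.25 ≈ 0.75209.
n = log₂(63.25/47.57) = ln(1.3296)/ln 2 ≈ 0.41101 half-lives.
t = n × t½ = 0.41101 × 28.64 ≈ 11.771 hours.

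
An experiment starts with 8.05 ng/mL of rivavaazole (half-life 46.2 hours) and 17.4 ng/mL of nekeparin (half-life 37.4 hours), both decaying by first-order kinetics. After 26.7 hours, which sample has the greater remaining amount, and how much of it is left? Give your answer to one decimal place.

rivavaazole: 8.05 × (1/2)^0.57792 ≈ 5.3929 ng/mL.
nekeparin: 17.4 × (1/2)^0.7139 ≈ 10.608 ng/mL.
Nekeparin has more remaining, at ≈ 10.608 ng/mL.

nekeparin, 10.6 ng/mL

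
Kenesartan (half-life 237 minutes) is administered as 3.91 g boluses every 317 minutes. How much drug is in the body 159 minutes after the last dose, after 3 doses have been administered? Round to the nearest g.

4 g

The 3 doses were given 793, 476, 159 minutes ago.
Total = 3.91·(1/2)^(793/237) + 3.91·(1/2)^(476/237) + 3.91·(1/2)^(159/237)
      = 0.38453 + 0.9718 + 2.456 ≈ 3.8123 g.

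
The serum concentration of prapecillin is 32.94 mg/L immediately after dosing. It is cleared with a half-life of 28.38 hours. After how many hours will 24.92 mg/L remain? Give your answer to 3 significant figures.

11.4 hours

Fraction remaining = 24.92/32.94 ≈ 0.75653.
n = log₂(32.94/24.92) = ln(1.3218)/ln 2 ≈ 0.40254 half-lives.
t = n × t½ = 0.40254 × 28.38 ≈ 11.424 hours.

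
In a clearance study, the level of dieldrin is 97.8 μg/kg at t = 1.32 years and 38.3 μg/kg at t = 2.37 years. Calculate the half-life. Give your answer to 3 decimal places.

Over Δt = 2.37 − 1.32 = 1.05 years, the level fell by a factor of 97.8/38.3 ≈ 2.5535.
n = log₂(2.5535) ≈ 1.3525 half-lives, so t½ = 1.05/1.3525 ≈ 0.77635 years.

0.776 years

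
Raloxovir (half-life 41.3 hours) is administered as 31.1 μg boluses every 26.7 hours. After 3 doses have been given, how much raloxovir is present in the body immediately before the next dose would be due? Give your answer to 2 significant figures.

The 3 doses were given 80.1, 53.4, 26.7 hours ago.
Total = 31.1·(1/2)^(80.1/41.3) + 31.1·(1/2)^(53.4/41.3) + 31.1·(1/2)^(26.7/41.3)
      = 8.1082 + 12.692 + 19.868 ≈ 40.668 μg.

41 μg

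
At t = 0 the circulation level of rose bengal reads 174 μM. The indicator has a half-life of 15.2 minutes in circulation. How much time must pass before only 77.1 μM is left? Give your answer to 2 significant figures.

Fraction remaining = 77.1/174 ≈ 0.4431.
n = log₂(174/77.1) = ln(2.2568)/ln 2 ≈ 1.1743 half-lives.
t = n × t½ = 1.1743 × 15.2 ≈ 17.849 minutes.

18 minutes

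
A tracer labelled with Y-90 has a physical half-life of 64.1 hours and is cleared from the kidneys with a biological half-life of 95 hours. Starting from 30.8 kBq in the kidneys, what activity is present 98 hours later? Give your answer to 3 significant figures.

1/t_eff = 1/t_phys + 1/t_biol = 1/64.1 + 1/95 = 0.026127 per hour.
t_eff = 64.1 × 95 / (64.1 + 95) ≈ 38.275 hours.
Remaining = 30.8 × (1/2)^(98/38.275) = 30.8 × (1/2)^2.5604 ≈ 5.2213 kBq.

5.22 kBq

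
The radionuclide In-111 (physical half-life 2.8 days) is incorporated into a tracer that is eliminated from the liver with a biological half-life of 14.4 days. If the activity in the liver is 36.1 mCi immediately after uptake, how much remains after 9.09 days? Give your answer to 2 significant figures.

2.5 mCi

1/t_eff = 1/t_phys + 1/t_biol = 1/2.8 + 1/14.4 = 0.42659 per day.
t_eff = 2.8 × 14.4 / (2.8 + 14.4) ≈ 2.3442 days.
Remaining = 36.1 × (1/2)^(9.09/2.3442) = 36.1 × (1/2)^3.8777 ≈ 2.4559 mCi.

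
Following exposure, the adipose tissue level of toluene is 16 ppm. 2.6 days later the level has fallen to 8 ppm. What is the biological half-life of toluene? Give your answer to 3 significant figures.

2.60 days

A/A₀ = 8/16 ≈ 0.5.
n = log₂(2) ≈ 1 half-life elapsed in 2.6 days.
t½ = 2.6/1 ≈ 2.6 days.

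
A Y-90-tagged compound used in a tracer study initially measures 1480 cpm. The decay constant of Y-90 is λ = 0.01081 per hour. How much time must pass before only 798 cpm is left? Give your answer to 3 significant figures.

t½ = ln 2 / λ = 0.69315 / 0.01081 ≈ 64.121 hours.
Fraction remaining = 798/1480 ≈ 0.53919.
n = log₂(1480/798) = ln(1.8546)/ln 2 ≈ 0.89114 half-lives.
t = n × t½ = 0.89114 × 64.121 ≈ 57.14 hours.

57.1 hours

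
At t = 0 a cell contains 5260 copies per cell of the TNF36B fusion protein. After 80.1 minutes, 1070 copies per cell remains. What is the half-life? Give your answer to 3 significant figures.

A/A₀ = 1070/5260 ≈ 0.20342.
n = log₂(4.9159) ≈ 2.2975 half-lives elapsed in 80.1 minutes.
t½ = 80.1/2.2975 ≈ 34.865 minutes.

34.9 minutes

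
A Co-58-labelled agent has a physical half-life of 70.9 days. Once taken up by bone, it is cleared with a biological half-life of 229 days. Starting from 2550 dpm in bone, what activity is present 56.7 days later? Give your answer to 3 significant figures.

1/t_eff = 1/t_phys + 1/t_biol = 1/70.9 + 1/229 = 0.018471 per day.
t_eff = 70.9 × 229 / (70.9 + 229) ≈ 54.138 days.
Remaining = 2550 × (1/2)^(56.7/54.138) = 2550 × (1/2)^1.0473 ≈ 1233.9 dpm.

1230 dpm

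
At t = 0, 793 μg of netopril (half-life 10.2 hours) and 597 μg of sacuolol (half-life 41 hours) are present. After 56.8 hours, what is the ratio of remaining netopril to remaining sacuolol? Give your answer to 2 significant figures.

netopril: 793 × (1/2)^(56.8/10.2) = 793 × (1/2)^5.5686 ≈ 16.709 μg.
sacuolol: 597 × (1/2)^(56.8/41) = 597 × (1/2)^1.3854 ≈ 228.53 μg.
Ratio ≈ 16.709 / 228.53 ≈ 0.073116.

0.073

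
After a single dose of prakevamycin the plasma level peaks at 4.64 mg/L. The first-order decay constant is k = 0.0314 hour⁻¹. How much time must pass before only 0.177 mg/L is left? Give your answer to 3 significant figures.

104 hours

t½ = ln 2 / k = 0.69315 / 0.0314 ≈ 22.075 hours.
Fraction remaining = 0.177/4.64 ≈ 0.038147.
n = log₂(4.64/0.177) = ln(26.215)/ln 2 ≈ 4.7123 half-lives.
t = n × t½ = 4.7123 × 22.075 ≈ 104.02 hours.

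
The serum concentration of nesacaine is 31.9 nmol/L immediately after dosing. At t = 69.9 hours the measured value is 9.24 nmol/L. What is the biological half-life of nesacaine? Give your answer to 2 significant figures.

A/A₀ = 9.24/31.9 ≈ 0.28966.
n = log₂(3.4524) ≈ 1.7876 half-lives elapsed in 69.9 hours.
t½ = 69.9/1.7876 ≈ 39.103 hours.

39 hours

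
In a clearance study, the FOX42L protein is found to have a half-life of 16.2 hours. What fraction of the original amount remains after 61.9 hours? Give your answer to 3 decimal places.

n = 61.9/16.2 ≈ 3.821 half-lives.
Fraction remaining = (1/2)^3.821 ≈ 0.070757.

0.071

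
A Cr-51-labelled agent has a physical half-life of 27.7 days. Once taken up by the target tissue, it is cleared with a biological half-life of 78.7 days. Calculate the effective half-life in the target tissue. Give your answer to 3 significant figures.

20.5 days

1/t_eff = 1/t_phys + 1/t_biol = 1/27.7 + 1/78.7 = 0.048808 per day.
t_eff = 27.7 × 78.7 / (27.7 + 78.7) ≈ 20.489 days.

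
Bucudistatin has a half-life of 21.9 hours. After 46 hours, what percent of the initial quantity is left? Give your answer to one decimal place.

23.3%

n = 46/21.9 ≈ 2.1005 half-lives.
Fraction remaining = (1/2)^2.1005 ≈ 0.23318, i.e. 23.318%.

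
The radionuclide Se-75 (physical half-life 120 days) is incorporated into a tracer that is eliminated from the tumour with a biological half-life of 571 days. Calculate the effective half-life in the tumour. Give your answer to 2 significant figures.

1/t_eff = 1/t_phys + 1/t_biol = 1/120 + 1/571 = 0.010085 per day.
t_eff = 120 × 571 / (120 + 571) ≈ 99.161 days.

99 days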